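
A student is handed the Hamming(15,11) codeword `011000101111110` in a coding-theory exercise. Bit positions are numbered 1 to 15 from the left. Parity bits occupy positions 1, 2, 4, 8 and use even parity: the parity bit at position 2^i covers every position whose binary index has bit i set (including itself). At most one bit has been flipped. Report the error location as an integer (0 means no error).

1

s1: b1⊕b3⊕b5⊕b7⊕b9⊕b11⊕b13⊕b15 = 0⊕1⊕0⊕1⊕1⊕1⊕1⊕0 = 1
s2: b2⊕b3⊕b6⊕b7⊕b10⊕b11⊕b14⊕b15 = 1⊕1⊕0⊕1⊕1⊕1⊕1⊕0 = 0
s4: b4⊕b5⊕b6⊕b7⊕b12⊕b13⊕b14⊕b15 = 0⊕0⊕0⊕1⊕1⊕1⊕1⊕0 = 0
s8: b8⊕b9⊕b10⊕b11⊕b12⊕b13⊕b14⊕b15 = 0⊕1⊕1⊕1⊕1⊕1⊕1⊕0 = 0
Syndrome (s8...s1) = 0001 → position 1.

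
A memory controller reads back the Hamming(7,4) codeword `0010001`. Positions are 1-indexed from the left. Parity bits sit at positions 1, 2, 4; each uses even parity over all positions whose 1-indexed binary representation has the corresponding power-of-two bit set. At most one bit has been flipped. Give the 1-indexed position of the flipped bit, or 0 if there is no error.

s1: b1⊕b3⊕b5⊕b7 = 0⊕1⊕0⊕1 = 0
s2: b2⊕b3⊕b6⊕b7 = 0⊕1⊕0⊕1 = 0
s4: b4⊕b5⊕b6⊕b7 = 0⊕0⊕0⊕1 = 1
Syndrome (s4...s1) = 100 → position 4.

4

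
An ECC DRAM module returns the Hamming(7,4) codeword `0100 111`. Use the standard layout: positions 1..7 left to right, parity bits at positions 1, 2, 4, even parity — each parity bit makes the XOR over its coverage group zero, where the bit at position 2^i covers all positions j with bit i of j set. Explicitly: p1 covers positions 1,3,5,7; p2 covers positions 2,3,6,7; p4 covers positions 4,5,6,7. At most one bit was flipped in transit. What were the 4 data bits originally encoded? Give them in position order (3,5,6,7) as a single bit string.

s1: b1⊕b3⊕b5⊕b7 = 0⊕0⊕1⊕1 = 0
s2: b2⊕b3⊕b6⊕b7 = 1⊕0⊕1⊕1 = 1
s4: b4⊕b5⊕b6⊕b7 = 0⊕1⊕1⊕1 = 1
Syndrome (s4...s1) = 110 → position 6.
Flip bit 6: corrected codeword = 0100101
Data bits at positions 3,5,6,7: 0101

0101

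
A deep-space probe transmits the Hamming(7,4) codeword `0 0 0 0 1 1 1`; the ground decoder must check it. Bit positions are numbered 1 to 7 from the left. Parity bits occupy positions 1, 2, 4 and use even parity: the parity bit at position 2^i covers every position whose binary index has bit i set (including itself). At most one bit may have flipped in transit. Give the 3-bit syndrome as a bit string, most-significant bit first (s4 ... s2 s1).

100

s1: b1⊕b3⊕b5⊕b7 = 0⊕0⊕1⊕1 = 0
s2: b2⊕b3⊕b6⊕b7 = 0⊕0⊕1⊕1 = 0
s4: b4⊕b5⊕b6⊕b7 = 0⊕1⊕1⊕1 = 1
Syndrome (s4...s1) = 100 → position 4.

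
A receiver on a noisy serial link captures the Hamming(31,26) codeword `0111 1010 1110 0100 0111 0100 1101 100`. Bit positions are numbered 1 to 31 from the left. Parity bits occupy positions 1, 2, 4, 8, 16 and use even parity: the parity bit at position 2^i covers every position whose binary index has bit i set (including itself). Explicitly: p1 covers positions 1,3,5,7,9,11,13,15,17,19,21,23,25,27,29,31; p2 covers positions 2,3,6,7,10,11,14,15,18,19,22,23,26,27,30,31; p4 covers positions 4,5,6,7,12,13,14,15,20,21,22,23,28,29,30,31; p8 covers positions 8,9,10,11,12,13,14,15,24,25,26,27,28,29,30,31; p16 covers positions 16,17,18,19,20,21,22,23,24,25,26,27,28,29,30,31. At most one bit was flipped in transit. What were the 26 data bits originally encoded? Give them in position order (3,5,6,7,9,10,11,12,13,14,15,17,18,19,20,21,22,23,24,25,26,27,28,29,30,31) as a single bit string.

11011110010011101001101100

s1: b1⊕b3⊕b5⊕b7⊕b9⊕b11⊕b13⊕b15⊕b17⊕b19⊕b21⊕b23⊕b25⊕b27⊕b29⊕b31 = 0⊕1⊕1⊕1⊕1⊕1⊕0⊕0⊕0⊕1⊕0⊕0⊕1⊕0⊕1⊕0 = 0
s2: b2⊕b3⊕b6⊕b7⊕b10⊕b11⊕b14⊕b15⊕b18⊕b19⊕b22⊕b23⊕b26⊕b27⊕b30⊕b31 = 1⊕1⊕0⊕1⊕1⊕1⊕1⊕0⊕1⊕1⊕1⊕0⊕1⊕0⊕0⊕0 = 0
s4: b4⊕b5⊕b6⊕b7⊕b12⊕b13⊕b14⊕b15⊕b20⊕b21⊕b22⊕b23⊕b28⊕b29⊕b30⊕b31 = 1⊕1⊕0⊕1⊕0⊕0⊕1⊕0⊕1⊕0⊕1⊕0⊕1⊕1⊕0⊕0 = 0
s8: b8⊕b9⊕b10⊕b11⊕b12⊕b13⊕b14⊕b15⊕b24⊕b25⊕b26⊕b27⊕b28⊕b29⊕b30⊕b31 = 0⊕1⊕1⊕1⊕0⊕0⊕1⊕0⊕0⊕1⊕1⊕0⊕1⊕1⊕0⊕0 = 0
s16: b16⊕b17⊕b18⊕b19⊕b20⊕b21⊕b22⊕b23⊕b24⊕b25⊕b26⊕b27⊕b28⊕b29⊕b30⊕b31 = 0⊕0⊕1⊕1⊕1⊕0⊕1⊕0⊕0⊕1⊕1⊕0⊕1⊕1⊕0⊕0 = 0
Syndrome (s16...s1) = 00000 → position 0 (no error).
No correction needed.
Data bits at positions 3,5,6,7,9,10,11,12,13,14,15,17,18,19,20,21,22,23,24,25,26,27,28,29,30,31: 11011110010011101001101100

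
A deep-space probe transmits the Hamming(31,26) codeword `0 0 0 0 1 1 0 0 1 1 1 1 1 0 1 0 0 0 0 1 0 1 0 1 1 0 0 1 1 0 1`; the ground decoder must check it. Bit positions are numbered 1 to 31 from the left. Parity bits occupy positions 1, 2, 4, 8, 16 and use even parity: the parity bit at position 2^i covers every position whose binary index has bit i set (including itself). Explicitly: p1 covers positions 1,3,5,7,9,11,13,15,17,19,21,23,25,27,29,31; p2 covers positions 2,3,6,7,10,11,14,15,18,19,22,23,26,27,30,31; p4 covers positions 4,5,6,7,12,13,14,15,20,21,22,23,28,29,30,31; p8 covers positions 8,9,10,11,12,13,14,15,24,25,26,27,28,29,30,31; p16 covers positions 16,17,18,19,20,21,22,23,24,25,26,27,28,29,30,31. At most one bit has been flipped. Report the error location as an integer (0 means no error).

24

s1: b1⊕b3⊕b5⊕b7⊕b9⊕b11⊕b13⊕b15⊕b17⊕b19⊕b21⊕b23⊕b25⊕b27⊕b29⊕b31 = 0⊕0⊕1⊕0⊕1⊕1⊕1⊕1⊕0⊕0⊕0⊕0⊕1⊕0⊕1⊕1 = 0
s2: b2⊕b3⊕b6⊕b7⊕b10⊕b11⊕b14⊕b15⊕b18⊕b19⊕b22⊕b23⊕b26⊕b27⊕b30⊕b31 = 0⊕0⊕1⊕0⊕1⊕1⊕0⊕1⊕0⊕0⊕1⊕0⊕0⊕0⊕0⊕1 = 0
s4: b4⊕b5⊕b6⊕b7⊕b12⊕b13⊕b14⊕b15⊕b20⊕b21⊕b22⊕b23⊕b28⊕b29⊕b30⊕b31 = 0⊕1⊕1⊕0⊕1⊕1⊕0⊕1⊕1⊕0⊕1⊕0⊕1⊕1⊕0⊕1 = 0
s8: b8⊕b9⊕b10⊕b11⊕b12⊕b13⊕b14⊕b15⊕b24⊕b25⊕b26⊕b27⊕b28⊕b29⊕b30⊕b31 = 0⊕1⊕1⊕1⊕1⊕1⊕0⊕1⊕1⊕1⊕0⊕0⊕1⊕1⊕0⊕1 = 1
s16: b16⊕b17⊕b18⊕b19⊕b20⊕b21⊕b22⊕b23⊕b24⊕b25⊕b26⊕b27⊕b28⊕b29⊕b30⊕b31 = 0⊕0⊕0⊕0⊕1⊕0⊕1⊕0⊕1⊕1⊕0⊕0⊕1⊕1⊕0⊕1 = 1
Syndrome (s16...s1) = 11000 → position 24.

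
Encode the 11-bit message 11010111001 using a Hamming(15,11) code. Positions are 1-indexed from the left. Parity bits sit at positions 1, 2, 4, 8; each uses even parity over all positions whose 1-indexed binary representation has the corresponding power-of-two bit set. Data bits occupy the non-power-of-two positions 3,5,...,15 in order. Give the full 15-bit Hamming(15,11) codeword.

Place data bits at non-power-of-two positions: b3=1, b5=1, b6=0, b7=1, b9=0, b10=1, b11=1, b12=1, b13=0, b14=0, b15=1.
p1 = XOR of data positions {3,5,7,9,11,13,15} = 1⊕1⊕1⊕0⊕1⊕0⊕1 = 1
p2 = XOR of data positions {3,6,7,10,11,14,15} = 1⊕0⊕1⊕1⊕1⊕0⊕1 = 1
p4 = XOR of data positions {5,6,7,12,13,14,15} = 1⊕0⊕1⊕1⊕0⊕0⊕1 = 0
p8 = XOR of data positions {9,10,11,12,13,14,15} = 0⊕1⊕1⊕1⊕0⊕0⊕1 = 0
Codeword b1..b15 = 111010100111001

111010100111001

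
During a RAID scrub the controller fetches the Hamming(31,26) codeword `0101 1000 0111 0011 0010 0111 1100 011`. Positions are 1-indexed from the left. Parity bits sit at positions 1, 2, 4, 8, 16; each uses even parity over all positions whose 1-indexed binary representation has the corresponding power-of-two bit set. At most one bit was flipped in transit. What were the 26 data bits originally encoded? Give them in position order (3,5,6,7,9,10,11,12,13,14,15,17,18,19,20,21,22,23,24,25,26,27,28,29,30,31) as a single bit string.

01000111001001001110100011

s1: b1⊕b3⊕b5⊕b7⊕b9⊕b11⊕b13⊕b15⊕b17⊕b19⊕b21⊕b23⊕b25⊕b27⊕b29⊕b31 = 0⊕0⊕1⊕0⊕0⊕1⊕0⊕1⊕0⊕1⊕0⊕1⊕1⊕0⊕0⊕1 = 1
s2: b2⊕b3⊕b6⊕b7⊕b10⊕b11⊕b14⊕b15⊕b18⊕b19⊕b22⊕b23⊕b26⊕b27⊕b30⊕b31 = 1⊕0⊕0⊕0⊕1⊕1⊕0⊕1⊕0⊕1⊕1⊕1⊕1⊕0⊕1⊕1 = 0
s4: b4⊕b5⊕b6⊕b7⊕b12⊕b13⊕b14⊕b15⊕b20⊕b21⊕b22⊕b23⊕b28⊕b29⊕b30⊕b31 = 1⊕1⊕0⊕0⊕1⊕0⊕0⊕1⊕0⊕0⊕1⊕1⊕0⊕0⊕1⊕1 = 0
s8: b8⊕b9⊕b10⊕b11⊕b12⊕b13⊕b14⊕b15⊕b24⊕b25⊕b26⊕b27⊕b28⊕b29⊕b30⊕b31 = 0⊕0⊕1⊕1⊕1⊕0⊕0⊕1⊕1⊕1⊕1⊕0⊕0⊕0⊕1⊕1 = 1
s16: b16⊕b17⊕b18⊕b19⊕b20⊕b21⊕b22⊕b23⊕b24⊕b25⊕b26⊕b27⊕b28⊕b29⊕b30⊕b31 = 1⊕0⊕0⊕1⊕0⊕0⊕1⊕1⊕1⊕1⊕1⊕0⊕0⊕0⊕1⊕1 = 1
Syndrome (s16...s1) = 11001 → position 25.
Flip bit 25: corrected codeword = 0101100001110011001001110100011
Data bits at positions 3,5,6,7,9,10,11,12,13,14,15,17,18,19,20,21,22,23,24,25,26,27,28,29,30,31: 01000111001001001110100011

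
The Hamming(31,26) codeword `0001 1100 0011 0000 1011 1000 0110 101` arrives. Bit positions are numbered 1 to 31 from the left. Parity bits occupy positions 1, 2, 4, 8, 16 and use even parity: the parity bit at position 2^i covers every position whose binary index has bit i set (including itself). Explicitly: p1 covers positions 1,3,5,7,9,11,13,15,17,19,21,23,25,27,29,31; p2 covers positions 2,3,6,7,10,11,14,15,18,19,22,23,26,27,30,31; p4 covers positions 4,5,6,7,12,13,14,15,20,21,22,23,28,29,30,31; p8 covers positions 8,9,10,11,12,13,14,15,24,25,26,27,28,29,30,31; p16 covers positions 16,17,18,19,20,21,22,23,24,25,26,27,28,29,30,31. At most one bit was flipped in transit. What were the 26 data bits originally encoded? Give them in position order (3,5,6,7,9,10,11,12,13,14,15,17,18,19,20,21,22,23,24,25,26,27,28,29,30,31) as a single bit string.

s1: b1⊕b3⊕b5⊕b7⊕b9⊕b11⊕b13⊕b15⊕b17⊕b19⊕b21⊕b23⊕b25⊕b27⊕b29⊕b31 = 0⊕0⊕1⊕0⊕0⊕1⊕0⊕0⊕1⊕1⊕1⊕0⊕0⊕1⊕1⊕1 = 0
s2: b2⊕b3⊕b6⊕b7⊕b10⊕b11⊕b14⊕b15⊕b18⊕b19⊕b22⊕b23⊕b26⊕b27⊕b30⊕b31 = 0⊕0⊕1⊕0⊕0⊕1⊕0⊕0⊕0⊕1⊕0⊕0⊕1⊕1⊕0⊕1 = 0
s4: b4⊕b5⊕b6⊕b7⊕b12⊕b13⊕b14⊕b15⊕b20⊕b21⊕b22⊕b23⊕b28⊕b29⊕b30⊕b31 = 1⊕1⊕1⊕0⊕1⊕0⊕0⊕0⊕1⊕1⊕0⊕0⊕0⊕1⊕0⊕1 = 0
s8: b8⊕b9⊕b10⊕b11⊕b12⊕b13⊕b14⊕b15⊕b24⊕b25⊕b26⊕b27⊕b28⊕b29⊕b30⊕b31 = 0⊕0⊕0⊕1⊕1⊕0⊕0⊕0⊕0⊕0⊕1⊕1⊕0⊕1⊕0⊕1 = 0
s16: b16⊕b17⊕b18⊕b19⊕b20⊕b21⊕b22⊕b23⊕b24⊕b25⊕b26⊕b27⊕b28⊕b29⊕b30⊕b31 = 0⊕1⊕0⊕1⊕1⊕1⊕0⊕0⊕0⊕0⊕1⊕1⊕0⊕1⊕0⊕1 = 0
Syndrome (s16...s1) = 00000 → position 0 (no error).
No correction needed.
Data bits at positions 3,5,6,7,9,10,11,12,13,14,15,17,18,19,20,21,22,23,24,25,26,27,28,29,30,31: 01100011000101110000110101

01100011000101110000110101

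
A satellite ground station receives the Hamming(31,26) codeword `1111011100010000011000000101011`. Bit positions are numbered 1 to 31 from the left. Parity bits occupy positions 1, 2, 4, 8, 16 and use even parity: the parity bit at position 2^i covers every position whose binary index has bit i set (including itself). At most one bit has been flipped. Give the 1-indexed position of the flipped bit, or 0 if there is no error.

7

s1: b1⊕b3⊕b5⊕b7⊕b9⊕b11⊕b13⊕b15⊕b17⊕b19⊕b21⊕b23⊕b25⊕b27⊕b29⊕b31 = 1⊕1⊕0⊕1⊕0⊕0⊕0⊕0⊕0⊕1⊕0⊕0⊕0⊕0⊕0⊕1 = 1
s2: b2⊕b3⊕b6⊕b7⊕b10⊕b11⊕b14⊕b15⊕b18⊕b19⊕b22⊕b23⊕b26⊕b27⊕b30⊕b31 = 1⊕1⊕1⊕1⊕0⊕0⊕0⊕0⊕1⊕1⊕0⊕0⊕1⊕0⊕1⊕1 = 1
s4: b4⊕b5⊕b6⊕b7⊕b12⊕b13⊕b14⊕b15⊕b20⊕b21⊕b22⊕b23⊕b28⊕b29⊕b30⊕b31 = 1⊕0⊕1⊕1⊕1⊕0⊕0⊕0⊕0⊕0⊕0⊕0⊕1⊕0⊕1⊕1 = 1
s8: b8⊕b9⊕b10⊕b11⊕b12⊕b13⊕b14⊕b15⊕b24⊕b25⊕b26⊕b27⊕b28⊕b29⊕b30⊕b31 = 1⊕0⊕0⊕0⊕1⊕0⊕0⊕0⊕0⊕0⊕1⊕0⊕1⊕0⊕1⊕1 = 0
s16: b16⊕b17⊕b18⊕b19⊕b20⊕b21⊕b22⊕b23⊕b24⊕b25⊕b26⊕b27⊕b28⊕b29⊕b30⊕b31 = 0⊕0⊕1⊕1⊕0⊕0⊕0⊕0⊕0⊕0⊕1⊕0⊕1⊕0⊕1⊕1 = 0
Syndrome (s16...s1) = 00111 → position 7.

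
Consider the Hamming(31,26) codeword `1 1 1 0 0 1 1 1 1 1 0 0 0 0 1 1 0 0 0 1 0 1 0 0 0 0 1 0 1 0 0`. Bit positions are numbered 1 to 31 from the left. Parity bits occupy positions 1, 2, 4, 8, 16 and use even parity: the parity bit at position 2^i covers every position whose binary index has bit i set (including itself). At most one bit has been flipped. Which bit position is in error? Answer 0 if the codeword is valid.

s1: b1⊕b3⊕b5⊕b7⊕b9⊕b11⊕b13⊕b15⊕b17⊕b19⊕b21⊕b23⊕b25⊕b27⊕b29⊕b31 = 1⊕1⊕0⊕1⊕1⊕0⊕0⊕1⊕0⊕0⊕0⊕0⊕0⊕1⊕1⊕0 = 1
s2: b2⊕b3⊕b6⊕b7⊕b10⊕b11⊕b14⊕b15⊕b18⊕b19⊕b22⊕b23⊕b26⊕b27⊕b30⊕b31 = 1⊕1⊕1⊕1⊕1⊕0⊕0⊕1⊕0⊕0⊕1⊕0⊕0⊕1⊕0⊕0 = 0
s4: b4⊕b5⊕b6⊕b7⊕b12⊕b13⊕b14⊕b15⊕b20⊕b21⊕b22⊕b23⊕b28⊕b29⊕b30⊕b31 = 0⊕0⊕1⊕1⊕0⊕0⊕0⊕1⊕1⊕0⊕1⊕0⊕0⊕1⊕0⊕0 = 0
s8: b8⊕b9⊕b10⊕b11⊕b12⊕b13⊕b14⊕b15⊕b24⊕b25⊕b26⊕b27⊕b28⊕b29⊕b30⊕b31 = 1⊕1⊕1⊕0⊕0⊕0⊕0⊕1⊕0⊕0⊕0⊕1⊕0⊕1⊕0⊕0 = 0
s16: b16⊕b17⊕b18⊕b19⊕b20⊕b21⊕b22⊕b23⊕b24⊕b25⊕b26⊕b27⊕b28⊕b29⊕b30⊕b31 = 1⊕0⊕0⊕0⊕1⊕0⊕1⊕0⊕0⊕0⊕0⊕1⊕0⊕1⊕0⊕0 = 1
Syndrome (s16...s1) = 10001 → position 17.

17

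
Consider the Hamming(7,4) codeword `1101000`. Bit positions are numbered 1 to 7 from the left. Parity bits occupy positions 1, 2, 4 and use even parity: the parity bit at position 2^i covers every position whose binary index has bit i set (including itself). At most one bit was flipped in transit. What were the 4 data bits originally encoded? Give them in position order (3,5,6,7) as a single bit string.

s1: b1⊕b3⊕b5⊕b7 = 1⊕0⊕0⊕0 = 1
s2: b2⊕b3⊕b6⊕b7 = 1⊕0⊕0⊕0 = 1
s4: b4⊕b5⊕b6⊕b7 = 1⊕0⊕0⊕0 = 1
Syndrome (s4...s1) = 111 → position 7.
Flip bit 7: corrected codeword = 1101001
Data bits at positions 3,5,6,7: 0001

0001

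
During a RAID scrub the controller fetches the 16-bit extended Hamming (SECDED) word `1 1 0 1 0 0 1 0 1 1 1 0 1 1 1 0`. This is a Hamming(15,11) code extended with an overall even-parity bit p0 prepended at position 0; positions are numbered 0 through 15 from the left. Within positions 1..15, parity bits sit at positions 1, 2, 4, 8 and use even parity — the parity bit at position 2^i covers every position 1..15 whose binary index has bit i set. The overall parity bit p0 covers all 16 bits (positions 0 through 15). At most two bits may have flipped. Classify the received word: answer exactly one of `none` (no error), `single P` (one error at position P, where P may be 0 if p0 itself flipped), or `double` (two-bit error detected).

s1: b1⊕b3⊕b5⊕b7⊕b9⊕b11⊕b13⊕b15 = 1⊕1⊕0⊕0⊕1⊕0⊕1⊕0 = 0
s2: b2⊕b3⊕b6⊕b7⊕b10⊕b11⊕b14⊕b15 = 0⊕1⊕1⊕0⊕1⊕0⊕1⊕0 = 0
s4: b4⊕b5⊕b6⊕b7⊕b12⊕b13⊕b14⊕b15 = 0⊕0⊕1⊕0⊕1⊕1⊕1⊕0 = 0
s8: b8⊕b9⊕b10⊕b11⊕b12⊕b13⊕b14⊕b15 = 1⊕1⊕1⊕0⊕1⊕1⊕1⊕0 = 0
Syndrome (s8...s1) = 0000 → position 0 (no error).
Overall parity (XOR of all 16 bits, including p0): 1⊕1⊕0⊕1⊕0⊕0⊕1⊕0⊕1⊕1⊕1⊕0⊕1⊕1⊕1⊕0 = 0
Overall=0, syndrome position=0 → no error.

none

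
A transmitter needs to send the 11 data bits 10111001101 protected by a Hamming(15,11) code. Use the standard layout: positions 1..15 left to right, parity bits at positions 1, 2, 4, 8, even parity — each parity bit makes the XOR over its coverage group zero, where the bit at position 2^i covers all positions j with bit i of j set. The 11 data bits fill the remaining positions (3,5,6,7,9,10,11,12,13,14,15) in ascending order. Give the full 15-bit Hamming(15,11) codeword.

Place data bits at non-power-of-two positions: b3=1, b5=0, b6=1, b7=1, b9=1, b10=0, b11=0, b12=1, b13=1, b14=0, b15=1.
p1 = XOR of data positions {3,5,7,9,11,13,15} = 1⊕0⊕1⊕1⊕0⊕1⊕1 = 1
p2 = XOR of data positions {3,6,7,10,11,14,15} = 1⊕1⊕1⊕0⊕0⊕0⊕1 = 0
p4 = XOR of data positions {5,6,7,12,13,14,15} = 0⊕1⊕1⊕1⊕1⊕0⊕1 = 1
p8 = XOR of data positions {9,10,11,12,13,14,15} = 1⊕0⊕0⊕1⊕1⊕0⊕1 = 0
Codeword b1..b15 = 101101101001101

101101101001101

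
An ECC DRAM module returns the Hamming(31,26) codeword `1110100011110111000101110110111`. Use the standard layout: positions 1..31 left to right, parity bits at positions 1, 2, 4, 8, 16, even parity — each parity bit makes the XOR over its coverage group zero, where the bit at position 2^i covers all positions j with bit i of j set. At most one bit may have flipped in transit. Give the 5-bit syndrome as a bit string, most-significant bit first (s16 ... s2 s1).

s1: b1⊕b3⊕b5⊕b7⊕b9⊕b11⊕b13⊕b15⊕b17⊕b19⊕b21⊕b23⊕b25⊕b27⊕b29⊕b31 = 1⊕1⊕1⊕0⊕1⊕1⊕0⊕1⊕0⊕0⊕0⊕1⊕0⊕1⊕1⊕1 = 0
s2: b2⊕b3⊕b6⊕b7⊕b10⊕b11⊕b14⊕b15⊕b18⊕b19⊕b22⊕b23⊕b26⊕b27⊕b30⊕b31 = 1⊕1⊕0⊕0⊕1⊕1⊕1⊕1⊕0⊕0⊕1⊕1⊕1⊕1⊕1⊕1 = 0
s4: b4⊕b5⊕b6⊕b7⊕b12⊕b13⊕b14⊕b15⊕b20⊕b21⊕b22⊕b23⊕b28⊕b29⊕b30⊕b31 = 0⊕1⊕0⊕0⊕1⊕0⊕1⊕1⊕1⊕0⊕1⊕1⊕0⊕1⊕1⊕1 = 0
s8: b8⊕b9⊕b10⊕b11⊕b12⊕b13⊕b14⊕b15⊕b24⊕b25⊕b26⊕b27⊕b28⊕b29⊕b30⊕b31 = 0⊕1⊕1⊕1⊕1⊕0⊕1⊕1⊕1⊕0⊕1⊕1⊕0⊕1⊕1⊕1 = 0
s16: b16⊕b17⊕b18⊕b19⊕b20⊕b21⊕b22⊕b23⊕b24⊕b25⊕b26⊕b27⊕b28⊕b29⊕b30⊕b31 = 1⊕0⊕0⊕0⊕1⊕0⊕1⊕1⊕1⊕0⊕1⊕1⊕0⊕1⊕1⊕1 = 0
Syndrome (s16...s1) = 00000 → position 0 (no error).

00000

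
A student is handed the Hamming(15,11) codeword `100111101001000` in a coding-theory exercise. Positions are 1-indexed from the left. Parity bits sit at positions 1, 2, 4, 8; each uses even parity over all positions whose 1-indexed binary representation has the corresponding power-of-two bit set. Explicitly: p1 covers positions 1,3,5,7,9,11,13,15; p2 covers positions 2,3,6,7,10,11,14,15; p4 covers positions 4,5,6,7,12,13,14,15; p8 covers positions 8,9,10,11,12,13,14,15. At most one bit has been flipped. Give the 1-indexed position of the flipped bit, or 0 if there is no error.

4

s1: b1⊕b3⊕b5⊕b7⊕b9⊕b11⊕b13⊕b15 = 1⊕0⊕1⊕1⊕1⊕0⊕0⊕0 = 0
s2: b2⊕b3⊕b6⊕b7⊕b10⊕b11⊕b14⊕b15 = 0⊕0⊕1⊕1⊕0⊕0⊕0⊕0 = 0
s4: b4⊕b5⊕b6⊕b7⊕b12⊕b13⊕b14⊕b15 = 1⊕1⊕1⊕1⊕1⊕0⊕0⊕0 = 1
s8: b8⊕b9⊕b10⊕b11⊕b12⊕b13⊕b14⊕b15 = 0⊕1⊕0⊕0⊕1⊕0⊕0⊕0 = 0
Syndrome (s8...s1) = 0100 → position 4.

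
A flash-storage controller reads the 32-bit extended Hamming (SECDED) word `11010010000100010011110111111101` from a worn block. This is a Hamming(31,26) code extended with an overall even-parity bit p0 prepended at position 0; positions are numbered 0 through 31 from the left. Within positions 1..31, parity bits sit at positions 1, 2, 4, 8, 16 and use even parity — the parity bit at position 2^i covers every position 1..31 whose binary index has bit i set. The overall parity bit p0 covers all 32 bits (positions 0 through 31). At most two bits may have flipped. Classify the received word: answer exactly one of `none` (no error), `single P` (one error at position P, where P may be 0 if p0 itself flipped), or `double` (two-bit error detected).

s1: b1⊕b3⊕b5⊕b7⊕b9⊕b11⊕b13⊕b15⊕b17⊕b19⊕b21⊕b23⊕b25⊕b27⊕b29⊕b31 = 1⊕1⊕0⊕0⊕0⊕1⊕0⊕1⊕0⊕1⊕1⊕1⊕1⊕1⊕1⊕1 = 1
s2: b2⊕b3⊕b6⊕b7⊕b10⊕b11⊕b14⊕b15⊕b18⊕b19⊕b22⊕b23⊕b26⊕b27⊕b30⊕b31 = 0⊕1⊕1⊕0⊕0⊕1⊕0⊕1⊕1⊕1⊕0⊕1⊕1⊕1⊕0⊕1 = 0
s4: b4⊕b5⊕b6⊕b7⊕b12⊕b13⊕b14⊕b15⊕b20⊕b21⊕b22⊕b23⊕b28⊕b29⊕b30⊕b31 = 0⊕0⊕1⊕0⊕0⊕0⊕0⊕1⊕1⊕1⊕0⊕1⊕1⊕1⊕0⊕1 = 0
s8: b8⊕b9⊕b10⊕b11⊕b12⊕b13⊕b14⊕b15⊕b24⊕b25⊕b26⊕b27⊕b28⊕b29⊕b30⊕b31 = 0⊕0⊕0⊕1⊕0⊕0⊕0⊕1⊕1⊕1⊕1⊕1⊕1⊕1⊕0⊕1 = 1
s16: b16⊕b17⊕b18⊕b19⊕b20⊕b21⊕b22⊕b23⊕b24⊕b25⊕b26⊕b27⊕b28⊕b29⊕b30⊕b31 = 0⊕0⊕1⊕1⊕1⊕1⊕0⊕1⊕1⊕1⊕1⊕1⊕1⊕1⊕0⊕1 = 0
Syndrome (s16...s1) = 01001 → position 9.
Overall parity (XOR of all 32 bits, including p0): 1⊕1⊕0⊕1⊕0⊕0⊕1⊕0⊕0⊕0⊕0⊕1⊕0⊕0⊕0⊕1⊕0⊕0⊕1⊕1⊕1⊕1⊕0⊕1⊕1⊕1⊕1⊕1⊕1⊕1⊕0⊕1 = 0
Overall=0, syndrome position=9 → double-bit error detected (uncorrectable).

double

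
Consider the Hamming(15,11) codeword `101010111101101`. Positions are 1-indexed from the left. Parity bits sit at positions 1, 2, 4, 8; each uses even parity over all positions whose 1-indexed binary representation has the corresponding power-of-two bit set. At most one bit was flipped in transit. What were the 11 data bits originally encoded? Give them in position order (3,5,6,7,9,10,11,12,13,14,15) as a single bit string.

s1: b1⊕b3⊕b5⊕b7⊕b9⊕b11⊕b13⊕b15 = 1⊕1⊕1⊕1⊕1⊕0⊕1⊕1 = 1
s2: b2⊕b3⊕b6⊕b7⊕b10⊕b11⊕b14⊕b15 = 0⊕1⊕0⊕1⊕1⊕0⊕0⊕1 = 0
s4: b4⊕b5⊕b6⊕b7⊕b12⊕b13⊕b14⊕b15 = 0⊕1⊕0⊕1⊕1⊕1⊕0⊕1 = 1
s8: b8⊕b9⊕b10⊕b11⊕b12⊕b13⊕b14⊕b15 = 1⊕1⊕1⊕0⊕1⊕1⊕0⊕1 = 0
Syndrome (s8...s1) = 0101 → position 5.
Flip bit 5: corrected codeword = 101000111101101
Data bits at positions 3,5,6,7,9,10,11,12,13,14,15: 10011101101

10011101101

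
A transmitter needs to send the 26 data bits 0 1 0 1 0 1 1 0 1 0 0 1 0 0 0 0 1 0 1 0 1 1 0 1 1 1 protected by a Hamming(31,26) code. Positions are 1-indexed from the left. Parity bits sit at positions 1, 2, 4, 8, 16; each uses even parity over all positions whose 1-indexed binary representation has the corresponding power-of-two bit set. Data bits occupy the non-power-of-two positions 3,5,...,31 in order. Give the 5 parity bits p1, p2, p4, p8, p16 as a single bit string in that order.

00110

Place data bits at non-power-of-two positions: b3=0, b5=1, b6=0, b7=1, b9=0, b10=1, b11=1, b12=0, b13=1, b14=0, b15=0, b17=1, b18=0, b19=0, b20=0, b21=0, b22=1, b23=0, b24=1, b25=0, b26=1, b27=1, b28=0, b29=1, b30=1, b31=1.
p1 = XOR of data positions {3,5,7,9,11,13,15,17,19,21,23,25,27,29,31} = 0⊕1⊕1⊕0⊕1⊕1⊕0⊕1⊕0⊕0⊕0⊕0⊕1⊕1⊕1 = 0
p2 = XOR of data positions {3,6,7,10,11,14,15,18,19,22,23,26,27,30,31} = 0⊕0⊕1⊕1⊕1⊕0⊕0⊕0⊕0⊕1⊕0⊕1⊕1⊕1⊕1 = 0
p4 = XOR of data positions {5,6,7,12,13,14,15,20,21,22,23,28,29,30,31} = 1⊕0⊕1⊕0⊕1⊕0⊕0⊕0⊕0⊕1⊕0⊕0⊕1⊕1⊕1 = 1
p8 = XOR of data positions {9,10,11,12,13,14,15,24,25,26,27,28,29,30,31} = 0⊕1⊕1⊕0⊕1⊕0⊕0⊕1⊕0⊕1⊕1⊕0⊕1⊕1⊕1 = 1
p16 = XOR of data positions {17,18,19,20,21,22,23,24,25,26,27,28,29,30,31} = 1⊕0⊕0⊕0⊕0⊕1⊕0⊕1⊕0⊕1⊕1⊕0⊕1⊕1⊕1 = 0
Parity bits p1,p2,p4,p8,p16 = 00110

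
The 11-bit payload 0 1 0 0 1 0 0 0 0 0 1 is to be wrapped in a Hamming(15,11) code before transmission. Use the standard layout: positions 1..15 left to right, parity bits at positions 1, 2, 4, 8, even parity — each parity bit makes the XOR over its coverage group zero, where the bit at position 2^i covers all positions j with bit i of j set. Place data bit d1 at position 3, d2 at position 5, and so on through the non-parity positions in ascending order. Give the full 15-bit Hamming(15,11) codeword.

110010001000001

Place data bits at non-power-of-two positions: b3=0, b5=1, b6=0, b7=0, b9=1, b10=0, b11=0, b12=0, b13=0, b14=0, b15=1.
p1 = XOR of data positions {3,5,7,9,11,13,15} = 0⊕1⊕0⊕1⊕0⊕0⊕1 = 1
p2 = XOR of data positions {3,6,7,10,11,14,15} = 0⊕0⊕0⊕0⊕0⊕0⊕1 = 1
p4 = XOR of data positions {5,6,7,12,13,14,15} = 1⊕0⊕0⊕0⊕0⊕0⊕1 = 0
p8 = XOR of data positions {9,10,11,12,13,14,15} = 1⊕0⊕0⊕0⊕0⊕0⊕1 = 0
Codeword b1..b15 = 110010001000001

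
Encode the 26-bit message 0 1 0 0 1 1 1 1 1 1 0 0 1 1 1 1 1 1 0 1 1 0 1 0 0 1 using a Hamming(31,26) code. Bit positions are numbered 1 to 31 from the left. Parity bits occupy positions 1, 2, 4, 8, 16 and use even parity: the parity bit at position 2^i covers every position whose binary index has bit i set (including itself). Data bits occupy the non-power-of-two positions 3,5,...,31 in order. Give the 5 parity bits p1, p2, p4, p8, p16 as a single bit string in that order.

Place data bits at non-power-of-two positions: b3=0, b5=1, b6=0, b7=0, b9=1, b10=1, b11=1, b12=1, b13=1, b14=1, b15=0, b17=0, b18=1, b19=1, b20=1, b21=1, b22=1, b23=1, b24=0, b25=1, b26=1, b27=0, b28=1, b29=0, b30=0, b31=1.
p1 = XOR of data positions {3,5,7,9,11,13,15,17,19,21,23,25,27,29,31} = 0⊕1⊕0⊕1⊕1⊕1⊕0⊕0⊕1⊕1⊕1⊕1⊕0⊕0⊕1 = 1
p2 = XOR of data positions {3,6,7,10,11,14,15,18,19,22,23,26,27,30,31} = 0⊕0⊕0⊕1⊕1⊕1⊕0⊕1⊕1⊕1⊕1⊕1⊕0⊕0⊕1 = 1
p4 = XOR of data positions {5,6,7,12,13,14,15,20,21,22,23,28,29,30,31} = 1⊕0⊕0⊕1⊕1⊕1⊕0⊕1⊕1⊕1⊕1⊕1⊕0⊕0⊕1 = 0
p8 = XOR of data positions {9,10,11,12,13,14,15,24,25,26,27,28,29,30,31} = 1⊕1⊕1⊕1⊕1⊕1⊕0⊕0⊕1⊕1⊕0⊕1⊕0⊕0⊕1 = 0
p16 = XOR of data positions {17,18,19,20,21,22,23,24,25,26,27,28,29,30,31} = 0⊕1⊕1⊕1⊕1⊕1⊕1⊕0⊕1⊕1⊕0⊕1⊕0⊕0⊕1 = 0
Parity bits p1,p2,p4,p8,p16 = 11000

11000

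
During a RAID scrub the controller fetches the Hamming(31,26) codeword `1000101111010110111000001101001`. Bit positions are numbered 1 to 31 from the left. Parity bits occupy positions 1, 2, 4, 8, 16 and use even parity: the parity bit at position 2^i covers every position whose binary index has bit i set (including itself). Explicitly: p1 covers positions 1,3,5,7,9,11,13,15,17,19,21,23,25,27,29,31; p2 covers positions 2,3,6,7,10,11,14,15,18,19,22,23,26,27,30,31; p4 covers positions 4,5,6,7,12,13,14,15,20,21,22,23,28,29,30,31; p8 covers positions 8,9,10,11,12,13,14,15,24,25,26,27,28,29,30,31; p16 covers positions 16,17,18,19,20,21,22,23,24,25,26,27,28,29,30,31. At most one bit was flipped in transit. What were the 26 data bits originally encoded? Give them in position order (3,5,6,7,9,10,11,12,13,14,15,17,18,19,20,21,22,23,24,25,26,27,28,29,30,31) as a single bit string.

s1: b1⊕b3⊕b5⊕b7⊕b9⊕b11⊕b13⊕b15⊕b17⊕b19⊕b21⊕b23⊕b25⊕b27⊕b29⊕b31 = 1⊕0⊕1⊕1⊕1⊕0⊕0⊕1⊕1⊕1⊕0⊕0⊕1⊕0⊕0⊕1 = 1
s2: b2⊕b3⊕b6⊕b7⊕b10⊕b11⊕b14⊕b15⊕b18⊕b19⊕b22⊕b23⊕b26⊕b27⊕b30⊕b31 = 0⊕0⊕0⊕1⊕1⊕0⊕1⊕1⊕1⊕1⊕0⊕0⊕1⊕0⊕0⊕1 = 0
s4: b4⊕b5⊕b6⊕b7⊕b12⊕b13⊕b14⊕b15⊕b20⊕b21⊕b22⊕b23⊕b28⊕b29⊕b30⊕b31 = 0⊕1⊕0⊕1⊕1⊕0⊕1⊕1⊕0⊕0⊕0⊕0⊕1⊕0⊕0⊕1 = 1
s8: b8⊕b9⊕b10⊕b11⊕b12⊕b13⊕b14⊕b15⊕b24⊕b25⊕b26⊕b27⊕b28⊕b29⊕b30⊕b31 = 1⊕1⊕1⊕0⊕1⊕0⊕1⊕1⊕0⊕1⊕1⊕0⊕1⊕0⊕0⊕1 = 0
s16: b16⊕b17⊕b18⊕b19⊕b20⊕b21⊕b22⊕b23⊕b24⊕b25⊕b26⊕b27⊕b28⊕b29⊕b30⊕b31 = 0⊕1⊕1⊕1⊕0⊕0⊕0⊕0⊕0⊕1⊕1⊕0⊕1⊕0⊕0⊕1 = 1
Syndrome (s16...s1) = 10101 → position 21.
Flip bit 21: corrected codeword = 1000101111010110111010001101001
Data bits at positions 3,5,6,7,9,10,11,12,13,14,15,17,18,19,20,21,22,23,24,25,26,27,28,29,30,31: 01011101011111010001101001

01011101011111010001101001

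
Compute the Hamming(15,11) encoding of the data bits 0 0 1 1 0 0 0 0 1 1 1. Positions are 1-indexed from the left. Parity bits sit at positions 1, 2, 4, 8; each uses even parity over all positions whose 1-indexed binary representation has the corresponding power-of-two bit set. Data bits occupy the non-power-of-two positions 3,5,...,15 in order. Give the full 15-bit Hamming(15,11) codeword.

100101110000111

Place data bits at non-power-of-two positions: b3=0, b5=0, b6=1, b7=1, b9=0, b10=0, b11=0, b12=0, b13=1, b14=1, b15=1.
p1 = XOR of data positions {3,5,7,9,11,13,15} = 0⊕0⊕1⊕0⊕0⊕1⊕1 = 1
p2 = XOR of data positions {3,6,7,10,11,14,15} = 0⊕1⊕1⊕0⊕0⊕1⊕1 = 0
p4 = XOR of data positions {5,6,7,12,13,14,15} = 0⊕1⊕1⊕0⊕1⊕1⊕1 = 1
p8 = XOR of data positions {9,10,11,12,13,14,15} = 0⊕0⊕0⊕0⊕1⊕1⊕1 = 1
Codeword b1..b15 = 100101110000111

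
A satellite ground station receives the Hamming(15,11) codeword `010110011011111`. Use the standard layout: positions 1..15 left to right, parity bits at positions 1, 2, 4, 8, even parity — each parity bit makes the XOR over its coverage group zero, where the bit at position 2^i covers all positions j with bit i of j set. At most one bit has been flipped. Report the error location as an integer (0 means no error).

9

s1: b1⊕b3⊕b5⊕b7⊕b9⊕b11⊕b13⊕b15 = 0⊕0⊕1⊕0⊕1⊕1⊕1⊕1 = 1
s2: b2⊕b3⊕b6⊕b7⊕b10⊕b11⊕b14⊕b15 = 1⊕0⊕0⊕0⊕0⊕1⊕1⊕1 = 0
s4: b4⊕b5⊕b6⊕b7⊕b12⊕b13⊕b14⊕b15 = 1⊕1⊕0⊕0⊕1⊕1⊕1⊕1 = 0
s8: b8⊕b9⊕b10⊕b11⊕b12⊕b13⊕b14⊕b15 = 1⊕1⊕0⊕1⊕1⊕1⊕1⊕1 = 1
Syndrome (s8...s1) = 1001 → position 9.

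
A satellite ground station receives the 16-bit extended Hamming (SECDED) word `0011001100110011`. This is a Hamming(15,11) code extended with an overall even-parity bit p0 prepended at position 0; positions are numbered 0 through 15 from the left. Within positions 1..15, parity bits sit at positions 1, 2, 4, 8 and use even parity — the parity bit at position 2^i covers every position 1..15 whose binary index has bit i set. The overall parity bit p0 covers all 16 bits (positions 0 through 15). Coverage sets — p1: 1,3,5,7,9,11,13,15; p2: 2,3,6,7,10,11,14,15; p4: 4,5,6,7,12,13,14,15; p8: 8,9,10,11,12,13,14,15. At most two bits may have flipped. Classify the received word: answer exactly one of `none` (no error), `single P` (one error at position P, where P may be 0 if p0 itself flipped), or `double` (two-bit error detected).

s1: b1⊕b3⊕b5⊕b7⊕b9⊕b11⊕b13⊕b15 = 0⊕1⊕0⊕1⊕0⊕1⊕0⊕1 = 0
s2: b2⊕b3⊕b6⊕b7⊕b10⊕b11⊕b14⊕b15 = 1⊕1⊕1⊕1⊕1⊕1⊕1⊕1 = 0
s4: b4⊕b5⊕b6⊕b7⊕b12⊕b13⊕b14⊕b15 = 0⊕0⊕1⊕1⊕0⊕0⊕1⊕1 = 0
s8: b8⊕b9⊕b10⊕b11⊕b12⊕b13⊕b14⊕b15 = 0⊕0⊕1⊕1⊕0⊕0⊕1⊕1 = 0
Syndrome (s8...s1) = 0000 → position 0 (no error).
Overall parity (XOR of all 16 bits, including p0): 0⊕0⊕1⊕1⊕0⊕0⊕1⊕1⊕0⊕0⊕1⊕1⊕0⊕0⊕1⊕1 = 0
Overall=0, syndrome position=0 → no error.

none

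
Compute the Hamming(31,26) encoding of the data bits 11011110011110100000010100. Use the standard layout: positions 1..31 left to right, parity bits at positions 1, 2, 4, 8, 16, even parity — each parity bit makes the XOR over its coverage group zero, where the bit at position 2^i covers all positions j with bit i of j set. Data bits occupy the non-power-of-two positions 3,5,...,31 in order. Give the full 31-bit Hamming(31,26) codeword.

Place data bits at non-power-of-two positions: b3=1, b5=1, b6=0, b7=1, b9=1, b10=1, b11=1, b12=0, b13=0, b14=1, b15=1, b17=1, b18=1, b19=0, b20=1, b21=0, b22=0, b23=0, b24=0, b25=0, b26=0, b27=1, b28=0, b29=1, b30=0, b31=0.
p1 = XOR of data positions {3,5,7,9,11,13,15,17,19,21,23,25,27,29,31} = 1⊕1⊕1⊕1⊕1⊕0⊕1⊕1⊕0⊕0⊕0⊕0⊕1⊕1⊕0 = 1
p2 = XOR of data positions {3,6,7,10,11,14,15,18,19,22,23,26,27,30,31} = 1⊕0⊕1⊕1⊕1⊕1⊕1⊕1⊕0⊕0⊕0⊕0⊕1⊕0⊕0 = 0
p4 = XOR of data positions {5,6,7,12,13,14,15,20,21,22,23,28,29,30,31} = 1⊕0⊕1⊕0⊕0⊕1⊕1⊕1⊕0⊕0⊕0⊕0⊕1⊕0⊕0 = 0
p8 = XOR of data positions {9,10,11,12,13,14,15,24,25,26,27,28,29,30,31} = 1⊕1⊕1⊕0⊕0⊕1⊕1⊕0⊕0⊕0⊕1⊕0⊕1⊕0⊕0 = 1
p16 = XOR of data positions {17,18,19,20,21,22,23,24,25,26,27,28,29,30,31} = 1⊕1⊕0⊕1⊕0⊕0⊕0⊕0⊕0⊕0⊕1⊕0⊕1⊕0⊕0 = 1
Codeword b1..b31 = 1010101111100111110100000010100

1010101111100111110100000010100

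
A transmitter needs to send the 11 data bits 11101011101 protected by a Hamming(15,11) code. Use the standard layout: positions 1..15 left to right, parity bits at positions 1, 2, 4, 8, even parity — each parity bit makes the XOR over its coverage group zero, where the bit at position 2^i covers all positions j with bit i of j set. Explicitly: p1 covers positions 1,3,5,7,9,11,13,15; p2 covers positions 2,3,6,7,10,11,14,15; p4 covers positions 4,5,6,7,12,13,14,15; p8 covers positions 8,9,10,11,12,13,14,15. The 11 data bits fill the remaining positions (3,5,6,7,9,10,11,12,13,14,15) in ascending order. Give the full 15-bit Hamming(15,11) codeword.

Place data bits at non-power-of-two positions: b3=1, b5=1, b6=1, b7=0, b9=1, b10=0, b11=1, b12=1, b13=1, b14=0, b15=1.
p1 = XOR of data positions {3,5,7,9,11,13,15} = 1⊕1⊕0⊕1⊕1⊕1⊕1 = 0
p2 = XOR of data positions {3,6,7,10,11,14,15} = 1⊕1⊕0⊕0⊕1⊕0⊕1 = 0
p4 = XOR of data positions {5,6,7,12,13,14,15} = 1⊕1⊕0⊕1⊕1⊕0⊕1 = 1
p8 = XOR of data positions {9,10,11,12,13,14,15} = 1⊕0⊕1⊕1⊕1⊕0⊕1 = 1
Codeword b1..b15 = 001111011011101

001111011011101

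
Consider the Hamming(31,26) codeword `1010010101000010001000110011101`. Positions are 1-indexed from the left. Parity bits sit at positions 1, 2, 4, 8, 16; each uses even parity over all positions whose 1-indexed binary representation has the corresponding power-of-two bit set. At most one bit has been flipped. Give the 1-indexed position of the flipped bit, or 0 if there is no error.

16

s1: b1⊕b3⊕b5⊕b7⊕b9⊕b11⊕b13⊕b15⊕b17⊕b19⊕b21⊕b23⊕b25⊕b27⊕b29⊕b31 = 1⊕1⊕0⊕0⊕0⊕0⊕0⊕1⊕0⊕1⊕0⊕1⊕0⊕1⊕1⊕1 = 0
s2: b2⊕b3⊕b6⊕b7⊕b10⊕b11⊕b14⊕b15⊕b18⊕b19⊕b22⊕b23⊕b26⊕b27⊕b30⊕b31 = 0⊕1⊕1⊕0⊕1⊕0⊕0⊕1⊕0⊕1⊕0⊕1⊕0⊕1⊕0⊕1 = 0
s4: b4⊕b5⊕b6⊕b7⊕b12⊕b13⊕b14⊕b15⊕b20⊕b21⊕b22⊕b23⊕b28⊕b29⊕b30⊕b31 = 0⊕0⊕1⊕0⊕0⊕0⊕0⊕1⊕0⊕0⊕0⊕1⊕1⊕1⊕0⊕1 = 0
s8: b8⊕b9⊕b10⊕b11⊕b12⊕b13⊕b14⊕b15⊕b24⊕b25⊕b26⊕b27⊕b28⊕b29⊕b30⊕b31 = 1⊕0⊕1⊕0⊕0⊕0⊕0⊕1⊕1⊕0⊕0⊕1⊕1⊕1⊕0⊕1 = 0
s16: b16⊕b17⊕b18⊕b19⊕b20⊕b21⊕b22⊕b23⊕b24⊕b25⊕b26⊕b27⊕b28⊕b29⊕b30⊕b31 = 0⊕0⊕0⊕1⊕0⊕0⊕0⊕1⊕1⊕0⊕0⊕1⊕1⊕1⊕0⊕1 = 1
Syndrome (s16...s1) = 10000 → position 16.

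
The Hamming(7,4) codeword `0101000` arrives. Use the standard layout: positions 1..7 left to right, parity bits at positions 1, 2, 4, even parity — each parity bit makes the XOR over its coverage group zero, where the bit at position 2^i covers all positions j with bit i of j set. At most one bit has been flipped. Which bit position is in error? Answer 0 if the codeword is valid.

s1: b1⊕b3⊕b5⊕b7 = 0⊕0⊕0⊕0 = 0
s2: b2⊕b3⊕b6⊕b7 = 1⊕0⊕0⊕0 = 1
s4: b4⊕b5⊕b6⊕b7 = 1⊕0⊕0⊕0 = 1
Syndrome (s4...s1) = 110 → position 6.

6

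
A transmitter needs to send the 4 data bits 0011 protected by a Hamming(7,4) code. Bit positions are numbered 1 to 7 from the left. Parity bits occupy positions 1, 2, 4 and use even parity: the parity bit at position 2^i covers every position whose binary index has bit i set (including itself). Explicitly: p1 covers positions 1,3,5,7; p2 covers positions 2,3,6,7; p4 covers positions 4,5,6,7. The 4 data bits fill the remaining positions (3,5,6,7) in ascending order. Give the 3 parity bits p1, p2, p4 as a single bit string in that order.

Place data bits at non-power-of-two positions: b3=0, b5=0, b6=1, b7=1.
p1 = XOR of data positions {3,5,7} = 0⊕0⊕1 = 1
p2 = XOR of data positions {3,6,7} = 0⊕1⊕1 = 0
p4 = XOR of data positions {5,6,7} = 0⊕1⊕1 = 0
Parity bits p1,p2,p4 = 100

100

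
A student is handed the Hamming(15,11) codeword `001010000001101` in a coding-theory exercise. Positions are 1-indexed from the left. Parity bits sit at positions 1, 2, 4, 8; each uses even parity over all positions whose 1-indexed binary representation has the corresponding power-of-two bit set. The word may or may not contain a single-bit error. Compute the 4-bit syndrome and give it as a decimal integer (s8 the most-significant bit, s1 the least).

s1: b1⊕b3⊕b5⊕b7⊕b9⊕b11⊕b13⊕b15 = 0⊕1⊕1⊕0⊕0⊕0⊕1⊕1 = 0
s2: b2⊕b3⊕b6⊕b7⊕b10⊕b11⊕b14⊕b15 = 0⊕1⊕0⊕0⊕0⊕0⊕0⊕1 = 0
s4: b4⊕b5⊕b6⊕b7⊕b12⊕b13⊕b14⊕b15 = 0⊕1⊕0⊕0⊕1⊕1⊕0⊕1 = 0
s8: b8⊕b9⊕b10⊕b11⊕b12⊕b13⊕b14⊕b15 = 0⊕0⊕0⊕0⊕1⊕1⊕0⊕1 = 1
Syndrome (s8...s1) = 1000 → position 8.

8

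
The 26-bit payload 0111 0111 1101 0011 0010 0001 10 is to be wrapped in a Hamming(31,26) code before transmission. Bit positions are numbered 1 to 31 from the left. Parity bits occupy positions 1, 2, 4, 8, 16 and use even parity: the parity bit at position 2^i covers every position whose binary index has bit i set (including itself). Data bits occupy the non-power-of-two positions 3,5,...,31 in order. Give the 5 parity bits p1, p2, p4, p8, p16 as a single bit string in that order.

10000

Place data bits at non-power-of-two positions: b3=0, b5=1, b6=1, b7=1, b9=0, b10=1, b11=1, b12=1, b13=1, b14=1, b15=0, b17=1, b18=0, b19=0, b20=1, b21=1, b22=0, b23=0, b24=1, b25=0, b26=0, b27=0, b28=0, b29=1, b30=1, b31=0.
p1 = XOR of data positions {3,5,7,9,11,13,15,17,19,21,23,25,27,29,31} = 0⊕1⊕1⊕0⊕1⊕1⊕0⊕1⊕0⊕1⊕0⊕0⊕0⊕1⊕0 = 1
p2 = XOR of data positions {3,6,7,10,11,14,15,18,19,22,23,26,27,30,31} = 0⊕1⊕1⊕1⊕1⊕1⊕0⊕0⊕0⊕0⊕0⊕0⊕0⊕1⊕0 = 0
p4 = XOR of data positions {5,6,7,12,13,14,15,20,21,22,23,28,29,30,31} = 1⊕1⊕1⊕1⊕1⊕1⊕0⊕1⊕1⊕0⊕0⊕0⊕1⊕1⊕0 = 0
p8 = XOR of data positions {9,10,11,12,13,14,15,24,25,26,27,28,29,30,31} = 0⊕1⊕1⊕1⊕1⊕1⊕0⊕1⊕0⊕0⊕0⊕0⊕1⊕1⊕0 = 0
p16 = XOR of data positions {17,18,19,20,21,22,23,24,25,26,27,28,29,30,31} = 1⊕0⊕0⊕1⊕1⊕0⊕0⊕1⊕0⊕0⊕0⊕0⊕1⊕1⊕0 = 0
Parity bits p1,p2,p4,p8,p16 = 10000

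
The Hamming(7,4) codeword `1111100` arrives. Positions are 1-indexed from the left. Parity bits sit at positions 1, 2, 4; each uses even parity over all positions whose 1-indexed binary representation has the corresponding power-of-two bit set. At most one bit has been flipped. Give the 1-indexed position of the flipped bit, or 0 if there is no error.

s1: b1⊕b3⊕b5⊕b7 = 1⊕1⊕1⊕0 = 1
s2: b2⊕b3⊕b6⊕b7 = 1⊕1⊕0⊕0 = 0
s4: b4⊕b5⊕b6⊕b7 = 1⊕1⊕0⊕0 = 0
Syndrome (s4...s1) = 001 → position 1.

1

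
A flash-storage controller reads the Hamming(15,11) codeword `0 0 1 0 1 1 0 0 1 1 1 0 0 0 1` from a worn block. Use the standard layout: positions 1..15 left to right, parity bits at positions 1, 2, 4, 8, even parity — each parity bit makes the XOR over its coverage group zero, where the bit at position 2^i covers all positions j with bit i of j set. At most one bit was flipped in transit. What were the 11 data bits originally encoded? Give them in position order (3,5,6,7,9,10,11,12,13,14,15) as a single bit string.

s1: b1⊕b3⊕b5⊕b7⊕b9⊕b11⊕b13⊕b15 = 0⊕1⊕1⊕0⊕1⊕1⊕0⊕1 = 1
s2: b2⊕b3⊕b6⊕b7⊕b10⊕b11⊕b14⊕b15 = 0⊕1⊕1⊕0⊕1⊕1⊕0⊕1 = 1
s4: b4⊕b5⊕b6⊕b7⊕b12⊕b13⊕b14⊕b15 = 0⊕1⊕1⊕0⊕0⊕0⊕0⊕1 = 1
s8: b8⊕b9⊕b10⊕b11⊕b12⊕b13⊕b14⊕b15 = 0⊕1⊕1⊕1⊕0⊕0⊕0⊕1 = 0
Syndrome (s8...s1) = 0111 → position 7.
Flip bit 7: corrected codeword = 001011101110001
Data bits at positions 3,5,6,7,9,10,11,12,13,14,15: 11111110001

11111110001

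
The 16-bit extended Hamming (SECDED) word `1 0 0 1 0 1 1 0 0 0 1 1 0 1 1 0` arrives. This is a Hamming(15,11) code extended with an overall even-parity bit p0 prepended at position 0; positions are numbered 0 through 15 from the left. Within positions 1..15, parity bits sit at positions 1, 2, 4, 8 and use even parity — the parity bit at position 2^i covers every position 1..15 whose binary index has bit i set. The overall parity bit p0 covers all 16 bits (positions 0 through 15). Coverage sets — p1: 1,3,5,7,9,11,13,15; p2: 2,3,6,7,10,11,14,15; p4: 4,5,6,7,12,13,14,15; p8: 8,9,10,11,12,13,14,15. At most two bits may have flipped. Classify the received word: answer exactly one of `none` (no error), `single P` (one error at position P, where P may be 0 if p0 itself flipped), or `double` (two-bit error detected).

double

s1: b1⊕b3⊕b5⊕b7⊕b9⊕b11⊕b13⊕b15 = 0⊕1⊕1⊕0⊕0⊕1⊕1⊕0 = 0
s2: b2⊕b3⊕b6⊕b7⊕b10⊕b11⊕b14⊕b15 = 0⊕1⊕1⊕0⊕1⊕1⊕1⊕0 = 1
s4: b4⊕b5⊕b6⊕b7⊕b12⊕b13⊕b14⊕b15 = 0⊕1⊕1⊕0⊕0⊕1⊕1⊕0 = 0
s8: b8⊕b9⊕b10⊕b11⊕b12⊕b13⊕b14⊕b15 = 0⊕0⊕1⊕1⊕0⊕1⊕1⊕0 = 0
Syndrome (s8...s1) = 0010 → position 2.
Overall parity (XOR of all 16 bits, including p0): 1⊕0⊕0⊕1⊕0⊕1⊕1⊕0⊕0⊕0⊕1⊕1⊕0⊕1⊕1⊕0 = 0
Overall=0, syndrome position=2 → double-bit error detected (uncorrectable).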